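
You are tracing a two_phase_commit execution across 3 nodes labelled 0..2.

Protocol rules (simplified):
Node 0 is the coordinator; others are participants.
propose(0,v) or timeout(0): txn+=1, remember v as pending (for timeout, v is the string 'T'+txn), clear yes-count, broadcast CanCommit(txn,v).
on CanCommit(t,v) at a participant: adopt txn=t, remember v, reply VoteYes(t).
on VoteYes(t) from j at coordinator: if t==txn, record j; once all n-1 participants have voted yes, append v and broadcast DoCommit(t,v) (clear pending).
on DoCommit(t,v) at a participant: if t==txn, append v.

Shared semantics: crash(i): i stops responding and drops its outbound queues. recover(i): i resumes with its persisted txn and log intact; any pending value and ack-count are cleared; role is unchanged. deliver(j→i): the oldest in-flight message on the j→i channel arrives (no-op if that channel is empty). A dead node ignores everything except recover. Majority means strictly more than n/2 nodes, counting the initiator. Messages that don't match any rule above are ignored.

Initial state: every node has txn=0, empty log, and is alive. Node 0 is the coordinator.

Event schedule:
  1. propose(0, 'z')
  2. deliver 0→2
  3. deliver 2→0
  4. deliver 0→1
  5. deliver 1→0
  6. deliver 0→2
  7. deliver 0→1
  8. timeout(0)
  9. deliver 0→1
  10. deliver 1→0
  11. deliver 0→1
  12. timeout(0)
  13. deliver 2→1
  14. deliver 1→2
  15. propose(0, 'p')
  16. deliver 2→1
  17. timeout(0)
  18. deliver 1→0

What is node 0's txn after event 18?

5

after 1 — propose(0,'z'): n0:coor/t1/[-]
after 2 — deliver 0→2: n2:part/t1/[-]
after 3 — deliver 2→0: ·
after 4 — deliver 0→1: n1:part/t1/[-]
after 5 — deliver 1→0: n0:coor/t1/[z]
after 6 — deliver 0→2: n2:part/t1/[z]
after 7 — deliver 0→1: n1:part/t1/[z]
after 8 — timeout(0): n0:coor/t2/[z]
after 9 — deliver 0→1: n1:part/t2/[z]
after 10 — deliver 1→0: ·
after 11 — deliver 0→1: ·
after 12 — timeout(0): n0:coor/t3/[z]
after 13 — deliver 2→1: ·
after 14 — deliver 1→2: ·
after 15 — propose(0,'p'): n0:coor/t4/[z]
after 16 — deliver 2→1: ·
after 17 — timeout(0): n0:coor/t5/[z]
after 18 — deliver 1→0: ·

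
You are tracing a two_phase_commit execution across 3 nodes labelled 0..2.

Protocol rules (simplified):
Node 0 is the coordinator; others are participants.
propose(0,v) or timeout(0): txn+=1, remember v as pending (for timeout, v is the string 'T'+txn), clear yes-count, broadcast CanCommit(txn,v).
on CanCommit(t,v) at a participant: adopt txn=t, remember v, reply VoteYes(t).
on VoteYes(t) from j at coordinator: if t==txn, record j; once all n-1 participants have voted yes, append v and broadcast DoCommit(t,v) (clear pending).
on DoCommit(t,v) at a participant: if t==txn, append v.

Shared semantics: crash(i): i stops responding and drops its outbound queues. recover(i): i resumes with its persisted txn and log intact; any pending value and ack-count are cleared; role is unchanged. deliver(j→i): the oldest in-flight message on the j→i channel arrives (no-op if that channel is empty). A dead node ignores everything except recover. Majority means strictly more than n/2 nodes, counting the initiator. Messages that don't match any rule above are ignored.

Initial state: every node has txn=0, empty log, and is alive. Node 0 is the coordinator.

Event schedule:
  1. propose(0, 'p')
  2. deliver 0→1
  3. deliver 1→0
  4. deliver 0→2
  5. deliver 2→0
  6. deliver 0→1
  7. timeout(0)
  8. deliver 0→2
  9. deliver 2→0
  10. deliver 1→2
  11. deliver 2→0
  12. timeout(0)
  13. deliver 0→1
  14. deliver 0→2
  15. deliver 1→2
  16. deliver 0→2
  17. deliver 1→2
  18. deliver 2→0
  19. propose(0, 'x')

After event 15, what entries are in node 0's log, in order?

p

1. propose(0,'p'):  <0:coor t1 ->
2. deliver 0→1:  <1:part t1 ->
3. deliver 1→0:  nop
4. deliver 0→2:  <2:part t1 ->
5. deliver 2→0:  <0:coor t1 p>
6. deliver 0→1:  <1:part t1 p>
7. timeout(0):  <0:coor t2 p>
8. deliver 0→2:  <2:part t1 p>
9. deliver 2→0:  nop
10. deliver 1→2:  nop
11. deliver 2→0:  nop
12. timeout(0):  <0:coor t3 p>
13. deliver 0→1:  <1:part t2 p>
14. deliver 0→2:  <2:part t2 p>
15. deliver 1→2:  nop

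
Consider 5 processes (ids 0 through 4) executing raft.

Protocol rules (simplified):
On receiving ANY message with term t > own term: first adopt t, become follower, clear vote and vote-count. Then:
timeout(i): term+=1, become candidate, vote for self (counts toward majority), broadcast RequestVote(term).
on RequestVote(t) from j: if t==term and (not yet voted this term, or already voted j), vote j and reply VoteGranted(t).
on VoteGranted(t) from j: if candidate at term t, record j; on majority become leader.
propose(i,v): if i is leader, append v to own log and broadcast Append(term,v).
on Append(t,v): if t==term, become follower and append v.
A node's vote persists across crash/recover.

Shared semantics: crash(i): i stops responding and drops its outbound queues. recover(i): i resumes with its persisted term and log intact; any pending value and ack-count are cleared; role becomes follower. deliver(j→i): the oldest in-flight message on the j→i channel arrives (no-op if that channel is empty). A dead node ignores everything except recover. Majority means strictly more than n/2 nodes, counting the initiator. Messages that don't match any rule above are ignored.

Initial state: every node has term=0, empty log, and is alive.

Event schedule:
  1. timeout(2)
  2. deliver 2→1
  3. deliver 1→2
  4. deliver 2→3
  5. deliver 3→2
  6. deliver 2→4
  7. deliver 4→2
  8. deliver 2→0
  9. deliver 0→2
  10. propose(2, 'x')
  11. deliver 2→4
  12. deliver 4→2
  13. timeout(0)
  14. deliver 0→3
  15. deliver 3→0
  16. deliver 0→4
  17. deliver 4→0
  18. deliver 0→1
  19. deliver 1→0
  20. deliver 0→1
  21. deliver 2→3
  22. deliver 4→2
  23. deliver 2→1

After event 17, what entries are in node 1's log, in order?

empty

1. timeout(2):  <2:cand t1 ->
2. deliver 2→1:  <1:foll t1 ->
3. deliver 1→2:  nop
4. deliver 2→3:  <3:foll t1 ->
5. deliver 3→2:  <2:lead t1 ->
6. deliver 2→4:  <4:foll t1 ->
7. deliver 4→2:  nop
8. deliver 2→0:  <0:foll t1 ->
9. deliver 0→2:  nop
10. propose(2,'x'):  <2:lead t1 x>
11. deliver 2→4:  <4:foll t1 x>
12. deliver 4→2:  nop
13. timeout(0):  <0:cand t2 ->
14. deliver 0→3:  <3:foll t2 ->
15. deliver 3→0:  nop
16. deliver 0→4:  <4:foll t2 x>
17. deliver 4→0:  <0:lead t2 ->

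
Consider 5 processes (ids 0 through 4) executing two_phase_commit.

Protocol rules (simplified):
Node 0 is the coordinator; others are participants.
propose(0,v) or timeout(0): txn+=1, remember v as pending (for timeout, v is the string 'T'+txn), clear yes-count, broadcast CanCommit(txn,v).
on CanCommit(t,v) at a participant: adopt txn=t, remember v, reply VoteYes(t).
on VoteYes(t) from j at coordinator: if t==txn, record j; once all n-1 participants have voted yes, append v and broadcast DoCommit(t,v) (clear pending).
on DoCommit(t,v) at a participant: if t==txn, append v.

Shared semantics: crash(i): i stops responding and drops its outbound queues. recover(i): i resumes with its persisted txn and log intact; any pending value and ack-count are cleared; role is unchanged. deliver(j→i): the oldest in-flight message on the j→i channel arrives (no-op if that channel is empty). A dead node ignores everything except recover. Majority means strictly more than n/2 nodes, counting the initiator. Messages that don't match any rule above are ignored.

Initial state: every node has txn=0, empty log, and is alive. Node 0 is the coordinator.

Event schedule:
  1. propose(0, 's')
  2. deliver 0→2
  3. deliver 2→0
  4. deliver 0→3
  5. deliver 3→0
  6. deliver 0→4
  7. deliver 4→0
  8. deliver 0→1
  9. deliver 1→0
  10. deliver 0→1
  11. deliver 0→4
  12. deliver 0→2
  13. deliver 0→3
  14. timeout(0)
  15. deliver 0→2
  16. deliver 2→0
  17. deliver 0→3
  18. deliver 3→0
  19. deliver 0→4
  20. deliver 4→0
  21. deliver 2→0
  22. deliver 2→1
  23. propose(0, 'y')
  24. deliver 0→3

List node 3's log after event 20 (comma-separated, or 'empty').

s

1. propose(0,'s'):  <0:coor t1 ->
2. deliver 0→2:  <2:part t1 ->
3. deliver 2→0:  nop
4. deliver 0→3:  <3:part t1 ->
5. deliver 3→0:  nop
6. deliver 0→4:  <4:part t1 ->
7. deliver 4→0:  nop
8. deliver 0→1:  <1:part t1 ->
9. deliver 1→0:  <0:coor t1 s>
10. deliver 0→1:  <1:part t1 s>
11. deliver 0→4:  <4:part t1 s>
12. deliver 0→2:  <2:part t1 s>
13. deliver 0→3:  <3:part t1 s>
14. timeout(0):  <0:coor t2 s>
15. deliver 0→2:  <2:part t2 s>
16. deliver 2→0:  nop
17. deliver 0→3:  <3:part t2 s>
18. deliver 3→0:  nop
19. deliver 0→4:  <4:part t2 s>
20. deliver 4→0:  nop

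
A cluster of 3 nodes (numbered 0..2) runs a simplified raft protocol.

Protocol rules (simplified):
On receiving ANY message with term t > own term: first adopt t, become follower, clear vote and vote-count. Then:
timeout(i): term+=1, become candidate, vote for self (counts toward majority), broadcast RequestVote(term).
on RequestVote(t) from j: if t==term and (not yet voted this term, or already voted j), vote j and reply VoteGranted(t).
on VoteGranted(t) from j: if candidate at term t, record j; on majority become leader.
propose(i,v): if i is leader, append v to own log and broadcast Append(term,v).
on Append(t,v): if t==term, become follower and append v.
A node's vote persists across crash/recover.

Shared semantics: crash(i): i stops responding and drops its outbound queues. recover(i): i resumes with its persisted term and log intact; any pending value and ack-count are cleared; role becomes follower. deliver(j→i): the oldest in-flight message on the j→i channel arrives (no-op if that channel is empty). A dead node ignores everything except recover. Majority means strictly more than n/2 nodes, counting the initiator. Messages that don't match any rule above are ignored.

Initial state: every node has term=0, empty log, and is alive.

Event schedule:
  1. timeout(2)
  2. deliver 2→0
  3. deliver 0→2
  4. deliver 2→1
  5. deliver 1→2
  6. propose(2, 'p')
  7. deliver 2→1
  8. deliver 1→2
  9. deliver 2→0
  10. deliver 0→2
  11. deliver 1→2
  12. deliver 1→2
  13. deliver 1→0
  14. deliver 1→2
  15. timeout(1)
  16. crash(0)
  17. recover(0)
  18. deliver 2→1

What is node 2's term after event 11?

1

e1 timeout(2): 2[cand,t=1,-]
e2 deliver 2→0: 0[foll,t=1,-]
e3 deliver 0→2: 2[lead,t=1,-]
e4 deliver 2→1: 1[foll,t=1,-]
e5 deliver 1→2: ·
e6 propose(2,'p'): 2[lead,t=1,p]
e7 deliver 2→1: 1[foll,t=1,p]
e8 deliver 1→2: ·
e9 deliver 2→0: 0[foll,t=1,p]
e10 deliver 0→2: ·
e11 deliver 1→2: ·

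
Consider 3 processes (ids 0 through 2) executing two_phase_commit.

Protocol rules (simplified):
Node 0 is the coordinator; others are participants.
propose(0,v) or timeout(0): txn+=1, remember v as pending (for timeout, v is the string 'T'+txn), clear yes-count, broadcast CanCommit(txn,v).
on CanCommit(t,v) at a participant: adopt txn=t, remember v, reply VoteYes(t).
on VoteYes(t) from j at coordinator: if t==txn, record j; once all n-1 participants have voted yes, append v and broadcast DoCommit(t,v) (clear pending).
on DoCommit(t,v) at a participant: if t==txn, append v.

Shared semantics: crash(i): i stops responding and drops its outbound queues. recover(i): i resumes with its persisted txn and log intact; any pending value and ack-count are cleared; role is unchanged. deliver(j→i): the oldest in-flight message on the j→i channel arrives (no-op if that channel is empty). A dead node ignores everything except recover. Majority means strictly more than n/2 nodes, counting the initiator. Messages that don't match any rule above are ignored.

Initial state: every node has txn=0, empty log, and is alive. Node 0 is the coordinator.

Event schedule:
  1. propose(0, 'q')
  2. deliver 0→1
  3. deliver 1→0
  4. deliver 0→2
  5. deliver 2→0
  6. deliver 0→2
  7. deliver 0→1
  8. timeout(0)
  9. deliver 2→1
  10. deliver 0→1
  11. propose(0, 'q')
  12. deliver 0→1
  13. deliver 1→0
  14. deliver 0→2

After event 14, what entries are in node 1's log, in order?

q

e1 propose(0,'q'): 0[coor,t=1,-]
e2 deliver 0→1: 1[part,t=1,-]
e3 deliver 1→0: ·
e4 deliver 0→2: 2[part,t=1,-]
e5 deliver 2→0: 0[coor,t=1,q]
e6 deliver 0→2: 2[part,t=1,q]
e7 deliver 0→1: 1[part,t=1,q]
e8 timeout(0): 0[coor,t=2,q]
e9 deliver 2→1: ·
e10 deliver 0→1: 1[part,t=2,q]
e11 propose(0,'q'): 0[coor,t=3,q]
e12 deliver 0→1: 1[part,t=3,q]
e13 deliver 1→0: ·
e14 deliver 0→2: 2[part,t=2,q]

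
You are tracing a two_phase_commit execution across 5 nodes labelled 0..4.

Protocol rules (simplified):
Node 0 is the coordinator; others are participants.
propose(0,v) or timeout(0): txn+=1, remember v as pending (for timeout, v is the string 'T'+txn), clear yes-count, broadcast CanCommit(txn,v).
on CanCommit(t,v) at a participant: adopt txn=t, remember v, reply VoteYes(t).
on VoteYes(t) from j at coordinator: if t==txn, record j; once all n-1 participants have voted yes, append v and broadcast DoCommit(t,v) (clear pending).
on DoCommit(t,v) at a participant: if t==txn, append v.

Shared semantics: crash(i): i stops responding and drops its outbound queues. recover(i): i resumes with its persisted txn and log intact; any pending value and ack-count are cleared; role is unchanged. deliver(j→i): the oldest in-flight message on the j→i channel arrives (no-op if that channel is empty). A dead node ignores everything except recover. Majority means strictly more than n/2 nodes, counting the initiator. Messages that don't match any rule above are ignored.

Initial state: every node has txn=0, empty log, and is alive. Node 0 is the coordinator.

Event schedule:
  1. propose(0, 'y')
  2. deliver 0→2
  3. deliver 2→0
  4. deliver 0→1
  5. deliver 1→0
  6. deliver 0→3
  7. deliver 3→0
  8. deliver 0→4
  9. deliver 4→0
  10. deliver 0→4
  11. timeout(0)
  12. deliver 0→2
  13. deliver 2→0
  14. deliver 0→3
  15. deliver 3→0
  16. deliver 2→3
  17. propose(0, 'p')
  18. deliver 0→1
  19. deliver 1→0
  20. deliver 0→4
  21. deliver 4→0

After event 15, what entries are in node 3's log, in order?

y

[1] propose(0,'y') → N0(coor t1 [-])
[2] deliver 0→2 → N2(part t1 [-])
[3] deliver 2→0 → ∅
[4] deliver 0→1 → N1(part t1 [-])
[5] deliver 1→0 → ∅
[6] deliver 0→3 → N3(part t1 [-])
[7] deliver 3→0 → ∅
[8] deliver 0→4 → N4(part t1 [-])
[9] deliver 4→0 → N0(coor t1 [y])
[10] deliver 0→4 → N4(part t1 [y])
[11] timeout(0) → N0(coor t2 [y])
[12] deliver 0→2 → N2(part t1 [y])
[13] deliver 2→0 → ∅
[14] deliver 0→3 → N3(part t1 [y])
[15] deliver 3→0 → ∅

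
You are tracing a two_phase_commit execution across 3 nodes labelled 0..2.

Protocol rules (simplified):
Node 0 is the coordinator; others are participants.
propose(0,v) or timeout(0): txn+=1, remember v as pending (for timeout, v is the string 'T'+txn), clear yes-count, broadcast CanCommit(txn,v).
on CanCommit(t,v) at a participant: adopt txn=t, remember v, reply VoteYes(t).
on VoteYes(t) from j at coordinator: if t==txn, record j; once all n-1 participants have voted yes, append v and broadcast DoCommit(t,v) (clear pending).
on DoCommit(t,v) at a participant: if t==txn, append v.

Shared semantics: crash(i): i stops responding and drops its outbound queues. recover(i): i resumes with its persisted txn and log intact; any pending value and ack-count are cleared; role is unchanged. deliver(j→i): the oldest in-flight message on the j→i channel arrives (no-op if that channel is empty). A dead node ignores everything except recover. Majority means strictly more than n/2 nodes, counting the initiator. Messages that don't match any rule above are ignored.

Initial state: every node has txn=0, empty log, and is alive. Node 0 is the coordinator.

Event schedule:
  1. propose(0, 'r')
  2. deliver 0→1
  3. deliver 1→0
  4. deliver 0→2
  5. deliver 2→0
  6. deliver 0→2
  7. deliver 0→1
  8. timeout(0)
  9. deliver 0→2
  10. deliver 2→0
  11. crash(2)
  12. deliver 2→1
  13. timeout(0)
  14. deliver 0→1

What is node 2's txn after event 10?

after 1 — propose(0,'r'): n0:coor/t1/[-]
after 2 — deliver 0→1: n1:part/t1/[-]
after 3 — deliver 1→0: ·
after 4 — deliver 0→2: n2:part/t1/[-]
after 5 — deliver 2→0: n0:coor/t1/[r]
after 6 — deliver 0→2: n2:part/t1/[r]
after 7 — deliver 0→1: n1:part/t1/[r]
after 8 — timeout(0): n0:coor/t2/[r]
after 9 — deliver 0→2: n2:part/t2/[r]
after 10 — deliver 2→0: ·

2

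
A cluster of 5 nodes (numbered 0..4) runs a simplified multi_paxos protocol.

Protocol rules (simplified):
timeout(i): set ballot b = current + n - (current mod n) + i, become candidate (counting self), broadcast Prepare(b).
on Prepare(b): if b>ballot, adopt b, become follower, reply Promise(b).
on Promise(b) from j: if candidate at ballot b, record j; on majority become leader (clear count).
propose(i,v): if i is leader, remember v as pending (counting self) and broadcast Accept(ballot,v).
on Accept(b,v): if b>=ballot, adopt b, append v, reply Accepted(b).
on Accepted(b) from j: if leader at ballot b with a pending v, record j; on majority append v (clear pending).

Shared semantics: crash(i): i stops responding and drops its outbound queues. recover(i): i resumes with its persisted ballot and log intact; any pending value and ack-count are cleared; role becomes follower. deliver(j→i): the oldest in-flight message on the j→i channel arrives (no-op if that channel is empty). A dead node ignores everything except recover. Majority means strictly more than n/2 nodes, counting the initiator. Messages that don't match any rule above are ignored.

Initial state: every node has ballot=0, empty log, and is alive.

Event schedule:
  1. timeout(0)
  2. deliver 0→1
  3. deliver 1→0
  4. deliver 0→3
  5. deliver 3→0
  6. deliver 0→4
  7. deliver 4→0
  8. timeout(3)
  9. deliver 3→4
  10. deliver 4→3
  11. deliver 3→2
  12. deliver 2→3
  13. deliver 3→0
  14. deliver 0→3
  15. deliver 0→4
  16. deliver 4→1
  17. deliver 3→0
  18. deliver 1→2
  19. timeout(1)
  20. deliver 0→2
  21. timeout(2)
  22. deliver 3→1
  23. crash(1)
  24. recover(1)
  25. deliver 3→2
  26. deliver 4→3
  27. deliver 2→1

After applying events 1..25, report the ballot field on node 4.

1. timeout(0):  <0:cand b5 ->
2. deliver 0→1:  <1:foll b5 ->
3. deliver 1→0:  nop
4. deliver 0→3:  <3:foll b5 ->
5. deliver 3→0:  <0:lead b5 ->
6. deliver 0→4:  <4:foll b5 ->
7. deliver 4→0:  nop
8. timeout(3):  <3:cand b13 ->
9. deliver 3→4:  <4:foll b13 ->
10. deliver 4→3:  nop
11. deliver 3→2:  <2:foll b13 ->
12. deliver 2→3:  <3:lead b13 ->
13. deliver 3→0:  <0:foll b13 ->
14. deliver 0→3:  nop
15. deliver 0→4:  nop
16. deliver 4→1:  nop
17. deliver 3→0:  nop
18. deliver 1→2:  nop
19. timeout(1):  <1:cand b11 ->
20. deliver 0→2:  nop
21. timeout(2):  <2:cand b17 ->
22. deliver 3→1:  <1:foll b13 ->
23. crash(1):  <1:✗foll b13 ->
24. recover(1):  <1:foll b13 ->
25. deliver 3→2:  nop

13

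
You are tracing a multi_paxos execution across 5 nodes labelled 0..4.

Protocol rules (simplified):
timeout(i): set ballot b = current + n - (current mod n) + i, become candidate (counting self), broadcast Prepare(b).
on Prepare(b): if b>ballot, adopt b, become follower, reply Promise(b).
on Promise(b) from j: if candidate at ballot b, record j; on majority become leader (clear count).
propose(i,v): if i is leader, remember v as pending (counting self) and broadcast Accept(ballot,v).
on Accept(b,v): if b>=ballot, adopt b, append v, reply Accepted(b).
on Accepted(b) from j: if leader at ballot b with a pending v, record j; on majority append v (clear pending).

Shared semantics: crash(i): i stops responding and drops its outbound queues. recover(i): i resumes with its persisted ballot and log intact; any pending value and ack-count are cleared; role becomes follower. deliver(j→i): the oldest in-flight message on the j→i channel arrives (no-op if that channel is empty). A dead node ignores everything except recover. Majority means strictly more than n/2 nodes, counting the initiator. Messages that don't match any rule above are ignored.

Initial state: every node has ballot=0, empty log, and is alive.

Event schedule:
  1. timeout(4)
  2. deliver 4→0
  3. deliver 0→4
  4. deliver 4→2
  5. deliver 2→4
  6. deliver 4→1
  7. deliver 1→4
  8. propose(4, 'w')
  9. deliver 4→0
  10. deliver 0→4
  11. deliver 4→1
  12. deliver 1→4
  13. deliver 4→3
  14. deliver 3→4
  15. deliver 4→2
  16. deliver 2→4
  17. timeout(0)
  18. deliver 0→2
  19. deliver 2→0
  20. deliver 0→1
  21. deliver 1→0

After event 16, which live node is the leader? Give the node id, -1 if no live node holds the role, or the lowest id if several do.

step 1 timeout(4): 4={cand,b=9,log=-}
step 2 deliver 4→0: 0={foll,b=9,log=-}
step 3 deliver 0→4: —
step 4 deliver 4→2: 2={foll,b=9,log=-}
step 5 deliver 2→4: 4={lead,b=9,log=-}
step 6 deliver 4→1: 1={foll,b=9,log=-}
step 7 deliver 1→4: —
step 8 propose(4,'w'): —
step 9 deliver 4→0: 0={foll,b=9,log=w}
step 10 deliver 0→4: —
step 11 deliver 4→1: 1={foll,b=9,log=w}
step 12 deliver 1→4: 4={lead,b=9,log=w}
step 13 deliver 4→3: 3={foll,b=9,log=-}
step 14 deliver 3→4: —
step 15 deliver 4→2: 2={foll,b=9,log=w}
step 16 deliver 2→4: —

4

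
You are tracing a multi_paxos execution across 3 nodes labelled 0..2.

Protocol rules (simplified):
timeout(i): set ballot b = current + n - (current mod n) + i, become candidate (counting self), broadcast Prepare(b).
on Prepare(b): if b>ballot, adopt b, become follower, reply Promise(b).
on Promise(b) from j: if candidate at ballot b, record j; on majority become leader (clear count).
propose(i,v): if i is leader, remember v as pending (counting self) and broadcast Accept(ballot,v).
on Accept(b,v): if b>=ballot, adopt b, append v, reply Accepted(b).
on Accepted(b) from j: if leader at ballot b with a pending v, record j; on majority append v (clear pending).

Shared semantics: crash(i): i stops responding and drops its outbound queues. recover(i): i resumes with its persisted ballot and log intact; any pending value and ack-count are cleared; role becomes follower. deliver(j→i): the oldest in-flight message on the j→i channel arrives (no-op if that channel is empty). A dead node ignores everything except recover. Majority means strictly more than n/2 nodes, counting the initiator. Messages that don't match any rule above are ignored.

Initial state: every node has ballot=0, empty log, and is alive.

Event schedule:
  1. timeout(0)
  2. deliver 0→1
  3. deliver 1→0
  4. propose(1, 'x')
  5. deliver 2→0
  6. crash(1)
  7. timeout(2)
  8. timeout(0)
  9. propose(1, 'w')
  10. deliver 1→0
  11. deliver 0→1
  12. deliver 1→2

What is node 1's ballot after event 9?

3

e1 timeout(0): 0[cand,b=3,-]
e2 deliver 0→1: 1[foll,b=3,-]
e3 deliver 1→0: 0[lead,b=3,-]
e4 propose(1,'x'): ·
e5 deliver 2→0: ·
e6 crash(1): 1[✗foll,b=3,-]
e7 timeout(2): 2[cand,b=5,-]
e8 timeout(0): 0[cand,b=6,-]
e9 propose(1,'w'): ·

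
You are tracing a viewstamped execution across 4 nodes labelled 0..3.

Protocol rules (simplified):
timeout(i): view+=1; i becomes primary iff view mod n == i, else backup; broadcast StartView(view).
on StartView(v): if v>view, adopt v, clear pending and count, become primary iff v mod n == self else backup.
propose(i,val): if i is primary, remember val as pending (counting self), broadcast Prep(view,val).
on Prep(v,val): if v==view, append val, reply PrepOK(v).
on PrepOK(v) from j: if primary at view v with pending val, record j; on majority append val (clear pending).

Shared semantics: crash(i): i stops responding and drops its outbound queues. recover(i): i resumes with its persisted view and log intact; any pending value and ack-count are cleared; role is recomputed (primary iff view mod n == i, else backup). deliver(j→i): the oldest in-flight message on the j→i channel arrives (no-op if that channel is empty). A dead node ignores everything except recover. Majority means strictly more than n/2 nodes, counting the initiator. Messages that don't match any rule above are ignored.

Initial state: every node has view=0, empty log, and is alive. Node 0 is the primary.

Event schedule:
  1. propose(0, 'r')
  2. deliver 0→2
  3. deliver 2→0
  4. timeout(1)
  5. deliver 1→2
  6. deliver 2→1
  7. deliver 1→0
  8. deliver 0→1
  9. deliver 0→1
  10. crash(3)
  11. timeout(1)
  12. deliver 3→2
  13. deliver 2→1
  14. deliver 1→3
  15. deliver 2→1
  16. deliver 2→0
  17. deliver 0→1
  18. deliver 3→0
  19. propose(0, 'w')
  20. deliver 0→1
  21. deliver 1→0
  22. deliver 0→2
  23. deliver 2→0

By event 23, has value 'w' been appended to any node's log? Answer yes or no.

[1] propose(0,'r') → ∅
[2] deliver 0→2 → N2(back v0 [r])
[3] deliver 2→0 → ∅
[4] timeout(1) → N1(prim v1 [-])
[5] deliver 1→2 → N2(back v1 [r])
[6] deliver 2→1 → ∅
[7] deliver 1→0 → N0(back v1 [-])
[8] deliver 0→1 → ∅
[9] deliver 0→1 → ∅
[10] crash(3) → N3(✗back v0 [-])
[11] timeout(1) → N1(back v2 [-])
[12] deliver 3→2 → ∅
[13] deliver 2→1 → ∅
[14] deliver 1→3 → ∅
[15] deliver 2→1 → ∅
[16] deliver 2→0 → ∅
[17] deliver 0→1 → ∅
[18] deliver 3→0 → ∅
[19] propose(0,'w') → ∅
[20] deliver 0→1 → ∅
[21] deliver 1→0 → N0(back v2 [-])
[22] deliver 0→2 → ∅
[23] deliver 2→0 → ∅

no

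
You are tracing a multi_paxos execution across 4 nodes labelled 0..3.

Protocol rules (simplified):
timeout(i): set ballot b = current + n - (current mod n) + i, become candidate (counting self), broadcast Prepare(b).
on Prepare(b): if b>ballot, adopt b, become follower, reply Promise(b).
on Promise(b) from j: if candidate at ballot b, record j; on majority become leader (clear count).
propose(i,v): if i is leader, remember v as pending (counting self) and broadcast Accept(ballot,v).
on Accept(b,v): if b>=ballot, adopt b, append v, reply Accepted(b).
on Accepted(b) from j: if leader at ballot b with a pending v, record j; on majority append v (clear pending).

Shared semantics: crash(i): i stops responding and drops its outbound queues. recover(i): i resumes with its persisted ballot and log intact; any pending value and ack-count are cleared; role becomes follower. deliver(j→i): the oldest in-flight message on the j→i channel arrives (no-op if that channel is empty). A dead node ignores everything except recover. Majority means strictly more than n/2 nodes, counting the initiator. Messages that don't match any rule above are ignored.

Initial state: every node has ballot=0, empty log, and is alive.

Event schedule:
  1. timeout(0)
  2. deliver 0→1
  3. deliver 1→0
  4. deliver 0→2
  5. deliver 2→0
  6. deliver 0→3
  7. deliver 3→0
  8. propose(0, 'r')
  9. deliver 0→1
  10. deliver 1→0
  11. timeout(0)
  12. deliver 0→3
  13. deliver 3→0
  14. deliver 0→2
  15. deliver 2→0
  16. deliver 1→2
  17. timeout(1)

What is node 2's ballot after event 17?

4

e1 timeout(0): 0[cand,b=4,-]
e2 deliver 0→1: 1[foll,b=4,-]
e3 deliver 1→0: ·
e4 deliver 0→2: 2[foll,b=4,-]
e5 deliver 2→0: 0[lead,b=4,-]
e6 deliver 0→3: 3[foll,b=4,-]
e7 deliver 3→0: ·
e8 propose(0,'r'): ·
e9 deliver 0→1: 1[foll,b=4,r]
e10 deliver 1→0: ·
e11 timeout(0): 0[cand,b=8,-]
e12 deliver 0→3: 3[foll,b=4,r]
e13 deliver 3→0: ·
e14 deliver 0→2: 2[foll,b=4,r]
e15 deliver 2→0: ·
e16 deliver 1→2: ·
e17 timeout(1): 1[cand,b=9,r]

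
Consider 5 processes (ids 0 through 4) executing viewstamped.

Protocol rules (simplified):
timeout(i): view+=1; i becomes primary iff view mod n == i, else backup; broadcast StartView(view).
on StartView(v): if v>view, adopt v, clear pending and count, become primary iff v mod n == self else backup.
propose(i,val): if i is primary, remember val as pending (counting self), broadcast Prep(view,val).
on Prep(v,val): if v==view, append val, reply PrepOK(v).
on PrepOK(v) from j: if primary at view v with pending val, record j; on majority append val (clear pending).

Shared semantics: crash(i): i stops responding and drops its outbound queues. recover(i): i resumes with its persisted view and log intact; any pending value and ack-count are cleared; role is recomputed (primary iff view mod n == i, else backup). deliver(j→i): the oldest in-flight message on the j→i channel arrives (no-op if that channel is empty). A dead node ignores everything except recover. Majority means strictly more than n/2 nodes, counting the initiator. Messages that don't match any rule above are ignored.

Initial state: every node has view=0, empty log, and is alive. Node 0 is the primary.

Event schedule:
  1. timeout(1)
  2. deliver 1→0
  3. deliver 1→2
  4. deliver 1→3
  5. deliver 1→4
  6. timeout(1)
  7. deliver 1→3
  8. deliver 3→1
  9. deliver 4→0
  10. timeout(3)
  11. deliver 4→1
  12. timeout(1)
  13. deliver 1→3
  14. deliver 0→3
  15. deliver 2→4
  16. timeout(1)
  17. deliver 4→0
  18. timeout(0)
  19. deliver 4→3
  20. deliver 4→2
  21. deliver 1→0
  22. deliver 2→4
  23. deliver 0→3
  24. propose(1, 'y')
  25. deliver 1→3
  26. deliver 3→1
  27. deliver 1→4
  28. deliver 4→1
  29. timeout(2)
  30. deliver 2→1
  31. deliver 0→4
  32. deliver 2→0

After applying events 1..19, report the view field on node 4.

after 1 — timeout(1): n1:prim/v1/[-]
after 2 — deliver 1→0: n0:back/v1/[-]
after 3 — deliver 1→2: n2:back/v1/[-]
after 4 — deliver 1→3: n3:back/v1/[-]
after 5 — deliver 1→4: n4:back/v1/[-]
after 6 — timeout(1): n1:back/v2/[-]
after 7 — deliver 1→3: n3:back/v2/[-]
after 8 — deliver 3→1: ·
after 9 — deliver 4→0: ·
after 10 — timeout(3): n3:prim/v3/[-]
after 11 — deliver 4→1: ·
after 12 — timeout(1): n1:back/v3/[-]
after 13 — deliver 1→3: ·
after 14 — deliver 0→3: ·
after 15 — deliver 2→4: ·
after 16 — timeout(1): n1:back/v4/[-]
after 17 — deliver 4→0: ·
after 18 — timeout(0): n0:back/v2/[-]
after 19 — deliver 4→3: ·

1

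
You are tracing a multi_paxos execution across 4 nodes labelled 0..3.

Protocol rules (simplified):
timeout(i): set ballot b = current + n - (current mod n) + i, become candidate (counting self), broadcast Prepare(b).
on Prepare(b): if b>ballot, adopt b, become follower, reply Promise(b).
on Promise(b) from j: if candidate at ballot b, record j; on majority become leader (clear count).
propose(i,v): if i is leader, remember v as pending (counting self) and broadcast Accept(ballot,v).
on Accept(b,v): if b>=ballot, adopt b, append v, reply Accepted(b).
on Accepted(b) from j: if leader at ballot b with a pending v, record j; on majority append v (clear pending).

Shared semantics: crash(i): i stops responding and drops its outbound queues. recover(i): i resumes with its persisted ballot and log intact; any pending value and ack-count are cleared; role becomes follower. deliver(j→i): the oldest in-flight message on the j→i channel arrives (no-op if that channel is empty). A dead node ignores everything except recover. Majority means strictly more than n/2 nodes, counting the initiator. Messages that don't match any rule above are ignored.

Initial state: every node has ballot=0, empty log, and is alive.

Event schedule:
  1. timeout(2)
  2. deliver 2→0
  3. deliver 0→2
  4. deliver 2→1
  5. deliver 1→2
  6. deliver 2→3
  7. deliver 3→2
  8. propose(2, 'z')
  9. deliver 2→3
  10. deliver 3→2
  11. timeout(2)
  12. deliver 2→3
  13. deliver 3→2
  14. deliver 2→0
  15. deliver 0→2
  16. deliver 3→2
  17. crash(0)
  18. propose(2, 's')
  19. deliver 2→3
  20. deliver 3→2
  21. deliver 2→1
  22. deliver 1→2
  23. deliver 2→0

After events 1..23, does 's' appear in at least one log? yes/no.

no

1. timeout(2):  <2:cand b6 ->
2. deliver 2→0:  <0:foll b6 ->
3. deliver 0→2:  nop
4. deliver 2→1:  <1:foll b6 ->
5. deliver 1→2:  <2:lead b6 ->
6. deliver 2→3:  <3:foll b6 ->
7. deliver 3→2:  nop
8. propose(2,'z'):  nop
9. deliver 2→3:  <3:foll b6 z>
10. deliver 3→2:  nop
11. timeout(2):  <2:cand b10 ->
12. deliver 2→3:  <3:foll b10 z>
13. deliver 3→2:  nop
14. deliver 2→0:  <0:foll b6 z>
15. deliver 0→2:  nop
16. deliver 3→2:  nop
17. crash(0):  <0:✗foll b6 z>
18. propose(2,'s'):  nop
19. deliver 2→3:  nop
20. deliver 3→2:  nop
21. deliver 2→1:  <1:foll b6 z>
22. deliver 1→2:  nop
23. deliver 2→0:  nop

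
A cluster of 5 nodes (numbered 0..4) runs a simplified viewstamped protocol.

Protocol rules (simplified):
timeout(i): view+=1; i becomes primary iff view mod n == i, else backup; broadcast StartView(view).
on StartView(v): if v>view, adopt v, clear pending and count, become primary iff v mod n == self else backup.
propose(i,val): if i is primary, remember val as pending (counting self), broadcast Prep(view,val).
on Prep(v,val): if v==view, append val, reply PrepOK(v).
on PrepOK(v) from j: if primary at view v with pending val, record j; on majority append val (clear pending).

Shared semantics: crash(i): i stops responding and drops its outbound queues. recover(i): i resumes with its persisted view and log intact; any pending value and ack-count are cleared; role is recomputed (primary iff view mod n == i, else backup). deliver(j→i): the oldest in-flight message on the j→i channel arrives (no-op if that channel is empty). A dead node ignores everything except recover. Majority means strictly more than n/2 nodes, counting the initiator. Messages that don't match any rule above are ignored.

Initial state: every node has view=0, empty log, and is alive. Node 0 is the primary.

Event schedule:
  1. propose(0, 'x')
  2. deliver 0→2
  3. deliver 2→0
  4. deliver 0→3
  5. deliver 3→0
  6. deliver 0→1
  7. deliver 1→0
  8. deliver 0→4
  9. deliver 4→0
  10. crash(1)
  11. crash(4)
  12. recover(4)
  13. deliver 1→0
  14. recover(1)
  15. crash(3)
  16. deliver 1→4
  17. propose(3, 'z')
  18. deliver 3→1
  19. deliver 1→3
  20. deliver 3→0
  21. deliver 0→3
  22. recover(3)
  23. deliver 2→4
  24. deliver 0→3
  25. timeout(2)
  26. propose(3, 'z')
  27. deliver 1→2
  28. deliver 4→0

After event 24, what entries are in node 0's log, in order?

[1] propose(0,'x') → ∅
[2] deliver 0→2 → N2(back v0 [x])
[3] deliver 2→0 → ∅
[4] deliver 0→3 → N3(back v0 [x])
[5] deliver 3→0 → N0(prim v0 [x])
[6] deliver 0→1 → N1(back v0 [x])
[7] deliver 1→0 → ∅
[8] deliver 0→4 → N4(back v0 [x])
[9] deliver 4→0 → ∅
[10] crash(1) → N1(✗back v0 [x])
[11] crash(4) → N4(✗back v0 [x])
[12] recover(4) → N4(back v0 [x])
[13] deliver 1→0 → ∅
[14] recover(1) → N1(back v0 [x])
[15] crash(3) → N3(✗back v0 [x])
[16] deliver 1→4 → ∅
[17] propose(3,'z') → ∅
[18] deliver 3→1 → ∅
[19] deliver 1→3 → ∅
[20] deliver 3→0 → ∅
[21] deliver 0→3 → ∅
[22] recover(3) → N3(back v0 [x])
[23] deliver 2→4 → ∅
[24] deliver 0→3 → ∅

x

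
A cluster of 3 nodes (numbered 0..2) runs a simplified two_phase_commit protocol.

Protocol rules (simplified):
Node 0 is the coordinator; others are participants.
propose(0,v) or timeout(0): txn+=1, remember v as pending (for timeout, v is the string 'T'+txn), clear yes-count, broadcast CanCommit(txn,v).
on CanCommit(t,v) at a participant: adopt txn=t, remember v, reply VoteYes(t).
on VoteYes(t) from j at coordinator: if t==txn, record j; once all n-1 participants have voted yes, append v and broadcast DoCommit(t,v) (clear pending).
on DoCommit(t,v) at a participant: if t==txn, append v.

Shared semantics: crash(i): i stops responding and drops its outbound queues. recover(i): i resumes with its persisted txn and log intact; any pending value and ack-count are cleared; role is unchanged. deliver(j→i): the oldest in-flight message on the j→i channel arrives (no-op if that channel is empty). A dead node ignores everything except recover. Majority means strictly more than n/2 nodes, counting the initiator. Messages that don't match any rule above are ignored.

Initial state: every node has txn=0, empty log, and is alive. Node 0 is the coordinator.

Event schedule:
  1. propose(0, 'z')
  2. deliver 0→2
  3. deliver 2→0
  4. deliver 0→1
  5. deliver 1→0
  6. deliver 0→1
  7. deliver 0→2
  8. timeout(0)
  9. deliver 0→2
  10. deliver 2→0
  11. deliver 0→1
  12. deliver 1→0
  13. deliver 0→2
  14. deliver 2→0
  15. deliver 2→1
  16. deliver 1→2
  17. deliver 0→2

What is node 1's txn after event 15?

2

step 1 propose(0,'z'): 0={coor,t=1,log=-}
step 2 deliver 0→2: 2={part,t=1,log=-}
step 3 deliver 2→0: —
step 4 deliver 0→1: 1={part,t=1,log=-}
step 5 deliver 1→0: 0={coor,t=1,log=z}
step 6 deliver 0→1: 1={part,t=1,log=z}
step 7 deliver 0→2: 2={part,t=1,log=z}
step 8 timeout(0): 0={coor,t=2,log=z}
step 9 deliver 0→2: 2={part,t=2,log=z}
step 10 deliver 2→0: —
step 11 deliver 0→1: 1={part,t=2,log=z}
step 12 deliver 1→0: 0={coor,t=2,log=z,T2}
step 13 deliver 0→2: 2={part,t=2,log=z,T2}
step 14 deliver 2→0: —
step 15 deliver 2→1: —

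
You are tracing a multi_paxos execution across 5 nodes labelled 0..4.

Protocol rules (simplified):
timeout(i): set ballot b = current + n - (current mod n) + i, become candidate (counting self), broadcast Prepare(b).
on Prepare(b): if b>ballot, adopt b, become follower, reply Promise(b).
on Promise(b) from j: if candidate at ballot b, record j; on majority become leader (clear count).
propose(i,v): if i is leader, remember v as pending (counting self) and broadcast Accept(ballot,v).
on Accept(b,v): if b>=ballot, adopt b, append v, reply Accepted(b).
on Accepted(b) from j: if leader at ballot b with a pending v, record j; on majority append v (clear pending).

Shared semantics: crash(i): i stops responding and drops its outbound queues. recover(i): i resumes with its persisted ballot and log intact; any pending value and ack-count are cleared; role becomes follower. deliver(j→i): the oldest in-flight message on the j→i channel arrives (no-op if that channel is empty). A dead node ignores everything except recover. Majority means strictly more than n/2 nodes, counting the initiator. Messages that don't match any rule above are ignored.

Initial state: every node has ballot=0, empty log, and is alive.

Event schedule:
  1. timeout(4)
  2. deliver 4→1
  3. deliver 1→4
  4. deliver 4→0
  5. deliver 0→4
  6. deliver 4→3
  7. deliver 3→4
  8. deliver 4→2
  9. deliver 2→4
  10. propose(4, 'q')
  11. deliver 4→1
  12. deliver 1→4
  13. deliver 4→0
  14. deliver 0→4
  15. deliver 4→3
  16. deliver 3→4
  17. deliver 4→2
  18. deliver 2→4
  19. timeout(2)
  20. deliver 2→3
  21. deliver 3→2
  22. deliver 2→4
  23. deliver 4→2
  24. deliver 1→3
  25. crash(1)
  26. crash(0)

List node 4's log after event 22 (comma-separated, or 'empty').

step 1 timeout(4): 4={cand,b=9,log=-}
step 2 deliver 4→1: 1={foll,b=9,log=-}
step 3 deliver 1→4: —
step 4 deliver 4→0: 0={foll,b=9,log=-}
step 5 deliver 0→4: 4={lead,b=9,log=-}
step 6 deliver 4→3: 3={foll,b=9,log=-}
step 7 deliver 3→4: —
step 8 deliver 4→2: 2={foll,b=9,log=-}
step 9 deliver 2→4: —
step 10 propose(4,'q'): —
step 11 deliver 4→1: 1={foll,b=9,log=q}
step 12 deliver 1→4: —
step 13 deliver 4→0: 0={foll,b=9,log=q}
step 14 deliver 0→4: 4={lead,b=9,log=q}
step 15 deliver 4→3: 3={foll,b=9,log=q}
step 16 deliver 3→4: —
step 17 deliver 4→2: 2={foll,b=9,log=q}
step 18 deliver 2→4: —
step 19 timeout(2): 2={cand,b=12,log=q}
step 20 deliver 2→3: 3={foll,b=12,log=q}
step 21 deliver 3→2: —
step 22 deliver 2→4: 4={foll,b=12,log=q}

q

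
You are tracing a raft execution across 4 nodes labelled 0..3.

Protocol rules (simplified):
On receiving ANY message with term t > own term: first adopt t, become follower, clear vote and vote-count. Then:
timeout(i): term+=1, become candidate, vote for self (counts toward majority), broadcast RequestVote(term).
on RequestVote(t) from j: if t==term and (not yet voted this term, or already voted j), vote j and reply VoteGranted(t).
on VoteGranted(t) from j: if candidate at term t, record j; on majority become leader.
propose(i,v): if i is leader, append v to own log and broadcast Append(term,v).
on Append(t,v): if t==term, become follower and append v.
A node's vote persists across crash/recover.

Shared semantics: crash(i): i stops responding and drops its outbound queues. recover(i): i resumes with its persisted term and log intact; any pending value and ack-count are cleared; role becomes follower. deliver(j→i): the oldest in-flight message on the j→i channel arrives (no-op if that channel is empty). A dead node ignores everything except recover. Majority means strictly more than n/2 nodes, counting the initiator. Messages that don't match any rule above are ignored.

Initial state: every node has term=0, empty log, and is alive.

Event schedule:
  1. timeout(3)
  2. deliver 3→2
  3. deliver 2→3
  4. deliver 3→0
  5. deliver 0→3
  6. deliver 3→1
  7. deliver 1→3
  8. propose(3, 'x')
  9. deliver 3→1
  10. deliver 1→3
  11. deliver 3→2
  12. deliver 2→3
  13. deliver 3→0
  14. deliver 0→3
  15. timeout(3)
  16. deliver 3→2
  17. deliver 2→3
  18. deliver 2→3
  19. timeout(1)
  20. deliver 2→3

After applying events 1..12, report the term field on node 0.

1

[1] timeout(3) → N3(cand t1 [-])
[2] deliver 3→2 → N2(foll t1 [-])
[3] deliver 2→3 → ∅
[4] deliver 3→0 → N0(foll t1 [-])
[5] deliver 0→3 → N3(lead t1 [-])
[6] deliver 3→1 → N1(foll t1 [-])
[7] deliver 1→3 → ∅
[8] propose(3,'x') → N3(lead t1 [x])
[9] deliver 3→1 → N1(foll t1 [x])
[10] deliver 1→3 → ∅
[11] deliver 3→2 → N2(foll t1 [x])
[12] deliver 2→3 → ∅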